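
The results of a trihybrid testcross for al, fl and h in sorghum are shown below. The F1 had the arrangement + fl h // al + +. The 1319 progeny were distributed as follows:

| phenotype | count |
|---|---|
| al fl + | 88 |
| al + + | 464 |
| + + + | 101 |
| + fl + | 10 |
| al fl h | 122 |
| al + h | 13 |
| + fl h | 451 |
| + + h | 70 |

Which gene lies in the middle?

The two rarest classes, + fl + and al + h, are the double crossovers. Comparing them with the parentals, only the h allele has switched, so h is the middle locus and the order is al – h – fl.

h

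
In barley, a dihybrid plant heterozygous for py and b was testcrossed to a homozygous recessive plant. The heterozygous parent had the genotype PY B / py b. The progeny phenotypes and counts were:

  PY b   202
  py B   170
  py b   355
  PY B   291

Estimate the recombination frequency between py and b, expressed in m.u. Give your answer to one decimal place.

The recombinant classes are PY b and py B: 202 + 170 = 372.
Recombination frequency = 372/1018 = 0.3654 ≈ 36.5%, i.e. 36.5 m.u.

36.5 m.u.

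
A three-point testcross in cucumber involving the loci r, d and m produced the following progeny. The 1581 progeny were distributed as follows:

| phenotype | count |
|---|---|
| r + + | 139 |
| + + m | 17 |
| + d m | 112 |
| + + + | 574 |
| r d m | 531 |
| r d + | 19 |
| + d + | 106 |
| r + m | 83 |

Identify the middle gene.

The two most frequent reciprocal classes, + + + and r d m, are the parental types, so the F1 was + + + / r d m.
The two rarest classes, + + m and r d +, are the double crossovers. Comparing them with the parentals, only the m allele has switched, so m is the middle locus and the order is r – m – d.

m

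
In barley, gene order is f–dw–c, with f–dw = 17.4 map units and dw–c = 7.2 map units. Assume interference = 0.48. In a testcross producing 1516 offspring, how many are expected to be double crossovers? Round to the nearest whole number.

10

Map distances give recombination frequencies of 0.174 and 0.072 for the two intervals.
With interference 0.48 (so coincidence = 0.52), expected double-crossover frequency = 0.174 × 0.072 × 0.52 = 0.00651.
Expected number = 0.00651 × 1516 = 9.88 ≈ 10.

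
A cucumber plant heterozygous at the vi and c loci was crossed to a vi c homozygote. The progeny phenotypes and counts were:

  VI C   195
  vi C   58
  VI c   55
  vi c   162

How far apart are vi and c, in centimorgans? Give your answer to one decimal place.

24.0 centimorgans

The two most frequent classes, VI C (195) and vi c (162), are the parental types, so the F1 was VI C / vi c.
The recombinant classes are VI c and vi C: 55 + 58 = 113.
Recombination frequency = 113/470 = 0.2404 ≈ 24.0%, i.e. 24.0 centimorgans.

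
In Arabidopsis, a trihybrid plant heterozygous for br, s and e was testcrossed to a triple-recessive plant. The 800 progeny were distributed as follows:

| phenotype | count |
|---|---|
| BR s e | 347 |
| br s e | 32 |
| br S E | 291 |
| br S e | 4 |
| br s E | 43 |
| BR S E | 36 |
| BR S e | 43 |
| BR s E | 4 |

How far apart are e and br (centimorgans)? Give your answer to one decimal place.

The two most frequent reciprocal classes, br S E and BR s e, are the parental types, so the F1 was br S E / BR s e.
The two rarest classes, br S e and BR s E, are the double crossovers. Comparing them with the parentals, only the e allele has switched, so e is the middle locus and the order is br – e – s.
Crossovers in the br–e interval produce the single-crossover classes BR S E and br s e (36 + 32 = 68) plus the double crossovers (8).
RF(br–e) = (68 + 8) / 800 = 76/800 = 0.0950 → 9.5 centimorgans.

9.5 centimorgans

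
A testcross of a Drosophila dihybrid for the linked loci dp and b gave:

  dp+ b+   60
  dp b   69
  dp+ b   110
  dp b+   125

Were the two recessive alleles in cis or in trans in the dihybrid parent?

The two most frequent classes are dp+ b (110) and dp b+ (125); these are the parental (non-recombinant) types.
So the F1 carried dp+ b on one chromosome and dp b+ on the other — the recessive alleles are on opposite chromosomes (trans / repulsion).

trans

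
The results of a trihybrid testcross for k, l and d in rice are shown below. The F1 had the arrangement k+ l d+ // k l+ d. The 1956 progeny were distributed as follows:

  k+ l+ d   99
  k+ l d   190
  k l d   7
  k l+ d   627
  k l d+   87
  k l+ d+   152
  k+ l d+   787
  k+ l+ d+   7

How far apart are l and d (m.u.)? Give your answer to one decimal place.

18.2 m.u.

The two rarest classes, k+ l+ d+ and k l d, are the double crossovers. Comparing them with the parentals, only the l allele has switched, so l is the middle locus and the order is d – l – k.
Crossovers in the d–l interval produce the single-crossover classes k+ l d and k l+ d+ (190 + 152 = 342) plus the double crossovers (14).
RF(d–l) = (342 + 14) / 1956 = 356/1956 = 0.1820 → 18.2 m.u.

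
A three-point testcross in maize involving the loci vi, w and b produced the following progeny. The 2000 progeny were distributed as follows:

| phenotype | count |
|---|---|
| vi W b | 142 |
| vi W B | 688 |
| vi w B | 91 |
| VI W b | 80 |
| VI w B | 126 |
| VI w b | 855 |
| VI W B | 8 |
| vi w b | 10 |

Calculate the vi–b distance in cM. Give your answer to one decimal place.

The two most frequent reciprocal classes, vi W B and VI w b, are the parental types, so the F1 was vi W B / VI w b.
The two rarest classes, VI W B and vi w b, are the double crossovers. Comparing them with the parentals, only the vi allele has switched, so vi is the middle locus and the order is w – vi – b.
Crossovers in the vi–b interval produce the single-crossover classes vi W b and VI w B (142 + 126 = 268) plus the double crossovers (18).
RF(vi–b) = (268 + 18) / 2000 = 286/2000 = 0.1430 → 14.3 cM.

14.3 cM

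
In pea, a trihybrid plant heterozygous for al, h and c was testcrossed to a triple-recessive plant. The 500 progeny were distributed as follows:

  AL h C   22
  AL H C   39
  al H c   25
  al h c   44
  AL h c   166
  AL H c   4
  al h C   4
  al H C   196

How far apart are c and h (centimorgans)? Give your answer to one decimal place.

The two most frequent reciprocal classes, al H C and AL h c, are the parental types, so the F1 was al H C / AL h c.
The two rarest classes, al h C and AL H c, are the double crossovers. Comparing them with the parentals, only the h allele has switched, so h is the middle locus and the order is al – h – c.
Crossovers in the h–c interval produce the single-crossover classes al H c and AL h C (25 + 22 = 47) plus the double crossovers (8).
RF(h–c) = (47 + 8) / 500 = 55/500 = 0.1100 → 11.0 centimorgans.

11.0 centimorgans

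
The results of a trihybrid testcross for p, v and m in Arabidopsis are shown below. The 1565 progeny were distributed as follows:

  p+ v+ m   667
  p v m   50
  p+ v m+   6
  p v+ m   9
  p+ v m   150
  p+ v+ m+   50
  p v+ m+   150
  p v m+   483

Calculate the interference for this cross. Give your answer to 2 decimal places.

The two most frequent reciprocal classes, p+ v+ m and p v m+, are the parental types, so the F1 was p+ v+ m / p v m+.
The two rarest classes, p v+ m and p+ v m+, are the double crossovers. Comparing them with the parentals, only the p allele has switched, so p is the middle locus and the order is v – p – m.
v–p: (300 + 15)/1565 = 0.2013; p–m: (100 + 15)/1565 = 0.0735.
Expected DCO frequency = 0.2013 × 0.0735 ≈ 0.01480; observed = 15/1565 ≈ 0.00958.
Coefficient of coincidence = 0.00958/0.01480 ≈ 0.65; interference = 1 − 0.65 = 0.35.

0.35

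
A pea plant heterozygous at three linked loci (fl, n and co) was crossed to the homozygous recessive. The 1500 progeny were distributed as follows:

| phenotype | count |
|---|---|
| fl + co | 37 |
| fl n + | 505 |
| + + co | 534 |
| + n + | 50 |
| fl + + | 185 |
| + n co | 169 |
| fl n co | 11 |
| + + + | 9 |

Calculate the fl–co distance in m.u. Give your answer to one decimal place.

The two most frequent reciprocal classes, + + co and fl n +, are the parental types, so the F1 was + + co / fl n +.
The two rarest classes, + + + and fl n co, are the double crossovers. Comparing them with the parentals, only the co allele has switched, so co is the middle locus and the order is fl – co – n.
Crossovers in the fl–co interval produce the single-crossover classes fl + co and + n + (37 + 50 = 87) plus the double crossovers (20).
RF(fl–co) = (87 + 20) / 1500 = 107/1500 = 0.0713 → 7.1 m.u.

7.1 m.u.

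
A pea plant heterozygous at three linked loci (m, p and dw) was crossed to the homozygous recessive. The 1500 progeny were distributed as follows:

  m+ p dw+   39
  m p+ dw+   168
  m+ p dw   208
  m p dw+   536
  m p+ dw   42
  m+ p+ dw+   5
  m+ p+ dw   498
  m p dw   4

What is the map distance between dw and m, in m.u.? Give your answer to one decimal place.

The two most frequent reciprocal classes, m p dw+ and m+ p+ dw, are the parental types, so the F1 was m p dw+ / m+ p+ dw.
The two rarest classes, m p dw and m+ p+ dw+, are the double crossovers. Comparing them with the parentals, only the dw allele has switched, so dw is the middle locus and the order is m – dw – p.
Crossovers in the m–dw interval produce the single-crossover classes m+ p dw+ and m p+ dw (39 + 42 = 81) plus the double crossovers (9).
RF(m–dw) = (81 + 9) / 1500 = 90/1500 = 0.0600 → 6.0 m.u.

6.0 m.u.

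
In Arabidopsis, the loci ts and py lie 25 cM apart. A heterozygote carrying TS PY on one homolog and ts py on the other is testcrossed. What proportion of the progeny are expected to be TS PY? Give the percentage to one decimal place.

A map distance of 25 cM corresponds to a recombination frequency of 0.250.
The F1 is TS PY / ts py, so TS PY is a parental gamete class with expected frequency (1 − r)/2 = 0.750/2 = 0.3750.
That is 0.3750 = 37.5% of the progeny.

37.5%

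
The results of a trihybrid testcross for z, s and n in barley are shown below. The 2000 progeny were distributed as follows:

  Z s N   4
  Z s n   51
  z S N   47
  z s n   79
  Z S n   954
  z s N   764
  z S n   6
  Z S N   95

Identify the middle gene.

The two most frequent reciprocal classes, Z S n and z s N, are the parental types, so the F1 was Z S n / z s N.
The two rarest classes, z S n and Z s N, are the double crossovers. Comparing them with the parentals, only the z allele has switched, so z is the middle locus and the order is n – z – s.

z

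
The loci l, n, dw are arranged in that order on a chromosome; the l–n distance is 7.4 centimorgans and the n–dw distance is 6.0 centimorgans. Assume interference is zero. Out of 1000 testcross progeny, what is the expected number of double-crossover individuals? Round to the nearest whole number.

Map distances give recombination frequencies of 0.074 and 0.060 for the two intervals.
With no interference, expected double-crossover frequency = 0.074 × 0.060 = 0.00444.
Expected number = 0.00444 × 1000 = 4.44 ≈ 4.

4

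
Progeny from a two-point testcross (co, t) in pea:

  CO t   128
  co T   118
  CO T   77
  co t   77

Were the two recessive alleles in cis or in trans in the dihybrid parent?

The two most frequent classes are CO t (128) and co T (118); these are the parental (non-recombinant) types.
So the F1 carried CO t on one chromosome and co T on the other — the recessive alleles are on opposite chromosomes (trans / repulsion).

trans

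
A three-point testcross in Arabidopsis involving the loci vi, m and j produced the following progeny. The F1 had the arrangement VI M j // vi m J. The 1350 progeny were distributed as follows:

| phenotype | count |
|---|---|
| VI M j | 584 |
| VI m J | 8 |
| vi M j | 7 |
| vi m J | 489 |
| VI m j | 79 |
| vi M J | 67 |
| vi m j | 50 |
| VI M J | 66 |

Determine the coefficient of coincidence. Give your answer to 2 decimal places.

0.96

The two rarest classes, vi M j and VI m J, are the double crossovers. Comparing them with the parentals, only the vi allele has switched, so vi is the middle locus and the order is m – vi – j.
m–vi: (146 + 15)/1350 = 0.1193; vi–j: (116 + 15)/1350 = 0.0970.
Expected DCO frequency = 0.1193 × 0.0970 ≈ 0.01157; observed = 15/1350 ≈ 0.01111.
Coefficient of coincidence = 0.01111/0.01157 ≈ 0.96.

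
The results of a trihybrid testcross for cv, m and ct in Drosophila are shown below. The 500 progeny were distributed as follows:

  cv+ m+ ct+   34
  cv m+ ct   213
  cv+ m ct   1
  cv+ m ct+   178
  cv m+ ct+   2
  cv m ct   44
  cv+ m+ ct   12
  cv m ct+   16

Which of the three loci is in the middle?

ct

The two most frequent reciprocal classes, cv+ m ct+ and cv m+ ct, are the parental types, so the F1 was cv+ m ct+ / cv m+ ct.
The two rarest classes, cv+ m ct and cv m+ ct+, are the double crossovers. Comparing them with the parentals, only the ct allele has switched, so ct is the middle locus and the order is cv – ct – m.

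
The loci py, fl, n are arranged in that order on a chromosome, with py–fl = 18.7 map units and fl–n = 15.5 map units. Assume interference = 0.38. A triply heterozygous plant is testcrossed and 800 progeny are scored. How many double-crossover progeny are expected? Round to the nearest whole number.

Map distances give recombination frequencies of 0.187 and 0.155 for the two intervals.
With interference 0.38 (so coincidence = 0.62), expected double-crossover frequency = 0.187 × 0.155 × 0.62 = 0.01797.
Expected number = 0.01797 × 800 = 14.38 ≈ 14.

14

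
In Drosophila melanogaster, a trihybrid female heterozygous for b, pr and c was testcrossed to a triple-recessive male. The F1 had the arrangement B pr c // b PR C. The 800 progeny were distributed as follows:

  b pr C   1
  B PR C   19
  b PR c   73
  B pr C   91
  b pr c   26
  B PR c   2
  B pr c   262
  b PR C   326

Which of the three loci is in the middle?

The two rarest classes, B PR c and b pr C, are the double crossovers. Comparing them with the parentals, only the pr allele has switched, so pr is the middle locus and the order is c – pr – b.

pr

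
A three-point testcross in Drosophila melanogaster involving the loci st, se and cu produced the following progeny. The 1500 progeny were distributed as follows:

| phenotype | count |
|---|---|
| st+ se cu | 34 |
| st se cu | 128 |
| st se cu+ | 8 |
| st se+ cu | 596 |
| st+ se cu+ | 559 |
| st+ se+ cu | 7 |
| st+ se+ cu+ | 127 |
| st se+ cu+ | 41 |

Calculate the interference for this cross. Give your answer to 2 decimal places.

The two most frequent reciprocal classes, st se+ cu and st+ se cu+, are the parental types, so the F1 was st se+ cu / st+ se cu+.
The two rarest classes, st+ se+ cu and st se cu+, are the double crossovers. Comparing them with the parentals, only the st allele has switched, so st is the middle locus and the order is se – st – cu.
se–st: (255 + 15)/1500 = 0.1800; st–cu: (75 + 15)/1500 = 0.0600.
Expected DCO frequency = 0.1800 × 0.0600 ≈ 0.01080; observed = 15/1500 ≈ 0.01000.
Coefficient of coincidence = 0.01000/0.01080 ≈ 0.93; interference = 1 − 0.93 = 0.07.

0.07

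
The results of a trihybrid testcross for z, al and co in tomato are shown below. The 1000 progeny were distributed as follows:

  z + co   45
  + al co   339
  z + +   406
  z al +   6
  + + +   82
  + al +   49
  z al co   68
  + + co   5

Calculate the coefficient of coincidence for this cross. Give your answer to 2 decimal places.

0.65

The two most frequent reciprocal classes, + al co and z + +, are the parental types, so the F1 was + al co / z + +.
The two rarest classes, + + co and z al +, are the double crossovers. Comparing them with the parentals, only the al allele has switched, so al is the middle locus and the order is co – al – z.
co–al: (94 + 11)/1000 = 0.1050; al–z: (150 + 11)/1000 = 0.1610.
Expected DCO frequency = 0.1050 × 0.1610 ≈ 0.01690; observed = 11/1000 ≈ 0.01100.
Coefficient of coincidence = 0.01100/0.01690 ≈ 0.65.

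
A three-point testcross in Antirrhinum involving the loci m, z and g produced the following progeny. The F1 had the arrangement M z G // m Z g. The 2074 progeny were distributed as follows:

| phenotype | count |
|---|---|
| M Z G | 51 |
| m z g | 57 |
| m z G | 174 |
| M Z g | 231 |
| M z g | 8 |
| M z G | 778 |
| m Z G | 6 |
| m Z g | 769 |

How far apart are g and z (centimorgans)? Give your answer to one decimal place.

The two rarest classes, M z g and m Z G, are the double crossovers. Comparing them with the parentals, only the g allele has switched, so g is the middle locus and the order is z – g – m.
Crossovers in the z–g interval produce the single-crossover classes M Z G and m z g (51 + 57 = 108) plus the double crossovers (14).
RF(z–g) = (108 + 14) / 2074 = 122/2074 = 0.0588 → 5.9 centimorgans.

5.9 centimorgans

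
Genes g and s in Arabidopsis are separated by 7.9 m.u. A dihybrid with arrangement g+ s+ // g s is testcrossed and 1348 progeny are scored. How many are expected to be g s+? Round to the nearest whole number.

53

A map distance of 7.9 m.u. corresponds to a recombination frequency of 0.079.
The F1 is g+ s+ / g s, so g s+ is a recombinant gamete class with expected frequency r/2 = 0.079/2 = 0.0395.
Expected number = 0.0395 × 1348 = 53.25 ≈ 53.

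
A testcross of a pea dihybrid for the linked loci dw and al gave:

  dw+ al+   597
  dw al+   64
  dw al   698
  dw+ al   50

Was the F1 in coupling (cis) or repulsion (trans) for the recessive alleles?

cis

The two most frequent classes are dw+ al+ (597) and dw al (698); these are the parental (non-recombinant) types.
So the F1 carried dw+ al+ on one chromosome and dw al on the other — the recessive alleles are on the same chromosome (cis / coupling).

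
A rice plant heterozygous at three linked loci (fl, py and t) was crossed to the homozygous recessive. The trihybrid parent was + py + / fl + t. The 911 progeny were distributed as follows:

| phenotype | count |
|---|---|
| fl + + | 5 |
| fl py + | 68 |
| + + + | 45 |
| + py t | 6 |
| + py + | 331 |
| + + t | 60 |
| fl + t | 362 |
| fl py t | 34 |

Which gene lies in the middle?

The two rarest classes, + py t and fl + +, are the double crossovers. Comparing them with the parentals, only the t allele has switched, so t is the middle locus and the order is fl – t – py.

t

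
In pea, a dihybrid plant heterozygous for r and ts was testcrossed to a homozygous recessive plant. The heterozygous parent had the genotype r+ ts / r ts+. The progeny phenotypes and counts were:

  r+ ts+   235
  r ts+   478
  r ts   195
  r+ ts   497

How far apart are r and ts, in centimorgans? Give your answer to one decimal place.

The recombinant classes are r+ ts+ and r ts: 235 + 195 = 430.
Recombination frequency = 430/1405 = 0.3060 ≈ 30.6%, i.e. 30.6 centimorgans.

30.6 centimorgans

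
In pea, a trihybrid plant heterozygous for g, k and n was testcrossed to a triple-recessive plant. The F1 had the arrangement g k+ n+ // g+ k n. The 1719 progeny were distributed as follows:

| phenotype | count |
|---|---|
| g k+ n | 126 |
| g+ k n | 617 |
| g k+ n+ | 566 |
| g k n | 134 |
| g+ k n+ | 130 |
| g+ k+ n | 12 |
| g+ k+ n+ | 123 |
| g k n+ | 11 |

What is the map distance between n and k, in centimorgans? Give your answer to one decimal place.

16.2 centimorgans

The two rarest classes, g k n+ and g+ k+ n, are the double crossovers. Comparing them with the parentals, only the k allele has switched, so k is the middle locus and the order is g – k – n.
Crossovers in the k–n interval produce the single-crossover classes g k+ n and g+ k n+ (126 + 130 = 256) plus the double crossovers (23).
RF(k–n) = (256 + 23) / 1719 = 279/1719 = 0.1623 → 16.2 centimorgans.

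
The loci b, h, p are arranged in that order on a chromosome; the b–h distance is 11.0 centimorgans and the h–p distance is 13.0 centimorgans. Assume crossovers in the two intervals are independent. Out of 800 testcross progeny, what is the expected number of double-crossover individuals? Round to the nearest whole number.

Map distances give recombination frequencies of 0.110 and 0.130 for the two intervals.
With no interference, expected double-crossover frequency = 0.110 × 0.130 = 0.01430.
Expected number = 0.01430 × 800 = 11.44 ≈ 11.

11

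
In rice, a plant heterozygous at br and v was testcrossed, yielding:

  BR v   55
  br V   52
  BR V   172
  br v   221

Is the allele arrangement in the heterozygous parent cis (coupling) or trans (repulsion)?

cis

The two most frequent classes are BR V (172) and br v (221); these are the parental (non-recombinant) types.
So the F1 carried BR V on one chromosome and br v on the other — the recessive alleles are on the same chromosome (cis / coupling).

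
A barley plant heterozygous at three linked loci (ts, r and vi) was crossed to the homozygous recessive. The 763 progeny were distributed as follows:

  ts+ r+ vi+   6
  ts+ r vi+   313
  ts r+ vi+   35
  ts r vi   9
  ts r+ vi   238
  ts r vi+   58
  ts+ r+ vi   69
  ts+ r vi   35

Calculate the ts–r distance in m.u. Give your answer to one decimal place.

The two most frequent reciprocal classes, ts+ r vi+ and ts r+ vi, are the parental types, so the F1 was ts+ r vi+ / ts r+ vi.
The two rarest classes, ts+ r+ vi+ and ts r vi, are the double crossovers. Comparing them with the parentals, only the r allele has switched, so r is the middle locus and the order is vi – r – ts.
Crossovers in the r–ts interval produce the single-crossover classes ts r vi+ and ts+ r+ vi (58 + 69 = 127) plus the double crossovers (15).
RF(r–ts) = (127 + 15) / 763 = 142/763 = 0.1861 → 18.6 m.u.

18.6 m.u.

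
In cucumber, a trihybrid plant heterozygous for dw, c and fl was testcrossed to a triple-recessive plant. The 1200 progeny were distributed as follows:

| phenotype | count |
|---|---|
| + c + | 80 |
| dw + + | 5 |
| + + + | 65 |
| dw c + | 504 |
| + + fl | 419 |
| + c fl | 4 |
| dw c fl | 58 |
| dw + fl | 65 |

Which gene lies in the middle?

The two most frequent reciprocal classes, + + fl and dw c +, are the parental types, so the F1 was + + fl / dw c +.
The two rarest classes, + c fl and dw + +, are the double crossovers. Comparing them with the parentals, only the c allele has switched, so c is the middle locus and the order is fl – c – dw.

c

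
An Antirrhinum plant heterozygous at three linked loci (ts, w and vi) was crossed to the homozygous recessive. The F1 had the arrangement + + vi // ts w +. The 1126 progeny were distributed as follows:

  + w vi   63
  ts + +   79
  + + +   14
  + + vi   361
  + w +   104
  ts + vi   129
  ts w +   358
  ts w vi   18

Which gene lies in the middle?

vi

The two rarest classes, + + + and ts w vi, are the double crossovers. Comparing them with the parentals, only the vi allele has switched, so vi is the middle locus and the order is w – vi – ts.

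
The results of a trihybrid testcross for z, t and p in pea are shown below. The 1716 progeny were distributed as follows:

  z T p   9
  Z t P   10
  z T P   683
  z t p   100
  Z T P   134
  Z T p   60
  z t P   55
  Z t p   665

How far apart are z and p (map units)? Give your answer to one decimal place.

14.7 map units

The two most frequent reciprocal classes, z T P and Z t p, are the parental types, so the F1 was z T P / Z t p.
The two rarest classes, z T p and Z t P, are the double crossovers. Comparing them with the parentals, only the p allele has switched, so p is the middle locus and the order is t – p – z.
Crossovers in the p–z interval produce the single-crossover classes Z T P and z t p (134 + 100 = 234) plus the double crossovers (19).
RF(p–z) = (234 + 19) / 1716 = 253/1716 = 0.1474 → 14.7 map units.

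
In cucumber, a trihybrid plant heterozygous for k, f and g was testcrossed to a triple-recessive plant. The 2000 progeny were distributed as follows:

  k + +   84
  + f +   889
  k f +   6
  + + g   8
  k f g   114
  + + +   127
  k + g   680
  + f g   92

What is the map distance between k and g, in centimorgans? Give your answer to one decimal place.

9.5 centimorgans

The two most frequent reciprocal classes, k + g and + f +, are the parental types, so the F1 was k + g / + f +.
The two rarest classes, + + g and k f +, are the double crossovers. Comparing them with the parentals, only the k allele has switched, so k is the middle locus and the order is f – k – g.
Crossovers in the k–g interval produce the single-crossover classes k + + and + f g (84 + 92 = 176) plus the double crossovers (14).
RF(k–g) = (176 + 14) / 2000 = 190/2000 = 0.0950 → 9.5 centimorgans.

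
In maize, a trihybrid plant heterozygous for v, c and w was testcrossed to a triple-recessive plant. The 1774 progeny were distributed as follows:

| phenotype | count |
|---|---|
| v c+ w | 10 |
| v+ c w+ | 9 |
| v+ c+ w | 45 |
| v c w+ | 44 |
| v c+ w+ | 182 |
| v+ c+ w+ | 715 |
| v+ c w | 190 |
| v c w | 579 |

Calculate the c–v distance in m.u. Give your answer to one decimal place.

The two most frequent reciprocal classes, v c w and v+ c+ w+, are the parental types, so the F1 was v c w / v+ c+ w+.
The two rarest classes, v c+ w and v+ c w+, are the double crossovers. Comparing them with the parentals, only the c allele has switched, so c is the middle locus and the order is v – c – w.
Crossovers in the v–c interval produce the single-crossover classes v+ c w and v c+ w+ (190 + 182 = 372) plus the double crossovers (19).
RF(v–c) = (372 + 19) / 1774 = 391/1774 = 0.2204 → 22.0 m.u.

22.0 m.u.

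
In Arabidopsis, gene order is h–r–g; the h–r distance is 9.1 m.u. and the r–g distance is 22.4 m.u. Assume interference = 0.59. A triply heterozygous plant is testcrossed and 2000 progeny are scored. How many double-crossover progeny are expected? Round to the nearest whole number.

Map distances give recombination frequencies of 0.091 and 0.224 for the two intervals.
With interference 0.59 (so coincidence = 0.41), expected double-crossover frequency = 0.091 × 0.224 × 0.41 = 0.00836.
Expected number = 0.00836 × 2000 = 16.71 ≈ 17.

17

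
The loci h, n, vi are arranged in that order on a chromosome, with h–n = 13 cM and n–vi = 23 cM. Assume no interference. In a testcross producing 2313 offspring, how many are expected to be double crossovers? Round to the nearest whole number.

69

Map distances give recombination frequencies of 0.130 and 0.230 for the two intervals.
With no interference, expected double-crossover frequency = 0.130 × 0.230 = 0.02990.
Expected number = 0.02990 × 2313 = 69.16 ≈ 69.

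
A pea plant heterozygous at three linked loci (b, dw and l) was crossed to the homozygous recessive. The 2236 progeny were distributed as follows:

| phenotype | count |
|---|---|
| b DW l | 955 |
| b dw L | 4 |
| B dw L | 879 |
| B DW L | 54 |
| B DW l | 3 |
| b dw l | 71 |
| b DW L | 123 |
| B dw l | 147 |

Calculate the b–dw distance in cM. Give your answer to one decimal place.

The two most frequent reciprocal classes, B dw L and b DW l, are the parental types, so the F1 was B dw L / b DW l.
The two rarest classes, b dw L and B DW l, are the double crossovers. Comparing them with the parentals, only the b allele has switched, so b is the middle locus and the order is dw – b – l.
Crossovers in the dw–b interval produce the single-crossover classes B DW L and b dw l (54 + 71 = 125) plus the double crossovers (7).
RF(dw–b) = (125 + 7) / 2236 = 132/2236 = 0.0590 → 5.9 cM.

5.9 cM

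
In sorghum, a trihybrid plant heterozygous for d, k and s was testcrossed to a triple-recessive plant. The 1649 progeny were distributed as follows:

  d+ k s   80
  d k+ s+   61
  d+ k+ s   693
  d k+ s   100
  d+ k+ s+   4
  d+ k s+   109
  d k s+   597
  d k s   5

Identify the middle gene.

The two most frequent reciprocal classes, d+ k+ s and d k s+, are the parental types, so the F1 was d+ k+ s / d k s+.
The two rarest classes, d+ k+ s+ and d k s, are the double crossovers. Comparing them with the parentals, only the s allele has switched, so s is the middle locus and the order is k – s – d.

s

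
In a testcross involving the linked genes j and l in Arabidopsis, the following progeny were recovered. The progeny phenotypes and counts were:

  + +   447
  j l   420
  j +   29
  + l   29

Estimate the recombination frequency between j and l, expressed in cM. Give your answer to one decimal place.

The two most frequent classes, + + (447) and j l (420), are the parental types, so the F1 was + + / j l.
The recombinant classes are + l and j +: 29 + 29 = 58.
Recombination frequency = 58/925 = 0.0627 ≈ 6.3%, i.e. 6.3 cM.

6.3 cM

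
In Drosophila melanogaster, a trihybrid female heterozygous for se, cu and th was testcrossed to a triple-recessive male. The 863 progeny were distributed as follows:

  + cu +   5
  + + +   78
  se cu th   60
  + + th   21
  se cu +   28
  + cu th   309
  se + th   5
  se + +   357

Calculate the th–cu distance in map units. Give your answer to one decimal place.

The two most frequent reciprocal classes, se + + and + cu th, are the parental types, so the F1 was se + + / + cu th.
The two rarest classes, se + th and + cu +, are the double crossovers. Comparing them with the parentals, only the th allele has switched, so th is the middle locus and the order is cu – th – se.
Crossovers in the cu–th interval produce the single-crossover classes se cu + and + + th (28 + 21 = 49) plus the double crossovers (10).
RF(cu–th) = (49 + 10) / 863 = 59/863 = 0.0684 → 6.8 map units.

6.8 map units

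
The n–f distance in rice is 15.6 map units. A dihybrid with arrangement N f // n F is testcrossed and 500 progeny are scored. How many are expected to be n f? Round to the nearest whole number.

A map distance of 15.6 map units corresponds to a recombination frequency of 0.156.
The F1 is N f / n F, so n f is a recombinant gamete class with expected frequency r/2 = 0.156/2 = 0.0780.
Expected number = 0.0780 × 500 = 39.00 ≈ 39.

39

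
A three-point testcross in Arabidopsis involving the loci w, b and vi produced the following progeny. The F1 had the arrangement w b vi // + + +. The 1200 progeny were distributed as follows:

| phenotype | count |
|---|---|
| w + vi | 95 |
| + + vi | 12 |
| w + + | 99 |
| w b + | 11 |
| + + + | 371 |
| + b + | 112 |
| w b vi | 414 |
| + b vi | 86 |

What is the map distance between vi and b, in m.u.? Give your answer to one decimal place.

19.2 m.u.

The two rarest classes, w b + and + + vi, are the double crossovers. Comparing them with the parentals, only the vi allele has switched, so vi is the middle locus and the order is w – vi – b.
Crossovers in the vi–b interval produce the single-crossover classes w + vi and + b + (95 + 112 = 207) plus the double crossovers (23).
RF(vi–b) = (207 + 23) / 1200 = 230/1200 = 0.1917 → 19.2 m.u.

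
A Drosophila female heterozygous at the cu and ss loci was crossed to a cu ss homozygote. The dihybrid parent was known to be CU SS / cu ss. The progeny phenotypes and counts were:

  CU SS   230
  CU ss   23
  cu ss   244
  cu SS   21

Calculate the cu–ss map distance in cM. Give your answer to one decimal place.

8.5 cM

The recombinant classes are CU ss and cu SS: 23 + 21 = 44.
Recombination frequency = 44/518 = 0.0849 ≈ 8.5%, i.e. 8.5 cM.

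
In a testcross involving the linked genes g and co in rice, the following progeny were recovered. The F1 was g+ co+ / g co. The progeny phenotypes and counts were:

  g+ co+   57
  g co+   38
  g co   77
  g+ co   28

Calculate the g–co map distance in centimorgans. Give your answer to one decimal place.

The recombinant classes are g+ co and g co+: 28 + 38 = 66.
Recombination frequency = 66/200 = 0.3300 ≈ 33.0%, i.e. 33.0 centimorgans.

33.0 centimorgans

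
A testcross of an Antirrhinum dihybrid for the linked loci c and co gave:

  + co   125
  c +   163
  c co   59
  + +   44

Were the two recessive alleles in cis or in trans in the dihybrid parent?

trans

The two most frequent classes are + co (125) and c + (163); these are the parental (non-recombinant) types.
So the F1 carried + co on one chromosome and c + on the other — the recessive alleles are on opposite chromosomes (trans / repulsion).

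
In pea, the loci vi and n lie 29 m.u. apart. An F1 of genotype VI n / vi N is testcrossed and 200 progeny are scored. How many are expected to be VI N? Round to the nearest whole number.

A map distance of 29 m.u. corresponds to a recombination frequency of 0.290.
The F1 is VI n / vi N, so VI N is a recombinant gamete class with expected frequency r/2 = 0.290/2 = 0.1450.
Expected number = 0.1450 × 200 = 29.00 ≈ 29.

29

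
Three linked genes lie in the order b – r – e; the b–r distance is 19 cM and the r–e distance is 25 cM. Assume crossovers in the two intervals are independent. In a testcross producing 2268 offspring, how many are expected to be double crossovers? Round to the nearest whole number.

108

Map distances give recombination frequencies of 0.190 and 0.250 for the two intervals.
With no interference, expected double-crossover frequency = 0.190 × 0.250 = 0.04750.
Expected number = 0.04750 × 2268 = 107.73 ≈ 108.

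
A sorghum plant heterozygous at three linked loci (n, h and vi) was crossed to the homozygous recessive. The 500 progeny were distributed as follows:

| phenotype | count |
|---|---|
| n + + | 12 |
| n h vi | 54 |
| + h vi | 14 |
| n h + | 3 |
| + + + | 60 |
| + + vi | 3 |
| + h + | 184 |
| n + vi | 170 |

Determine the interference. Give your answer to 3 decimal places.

The two most frequent reciprocal classes, + h + and n + vi, are the parental types, so the F1 was + h + / n + vi.
The two rarest classes, n h + and + + vi, are the double crossovers. Comparing them with the parentals, only the n allele has switched, so n is the middle locus and the order is vi – n – h.
vi–n: (26 + 6)/500 = 0.0640; n–h: (114 + 6)/500 = 0.2400.
Expected DCO frequency = 0.0640 × 0.2400 ≈ 0.01536; observed = 6/500 ≈ 0.01200.
Coefficient of coincidence = 0.01200/0.01536 ≈ 0.781; interference = 1 − 0.781 = 0.219.

0.219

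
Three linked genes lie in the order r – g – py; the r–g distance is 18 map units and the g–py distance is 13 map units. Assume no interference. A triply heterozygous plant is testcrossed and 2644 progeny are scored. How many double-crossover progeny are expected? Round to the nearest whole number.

62

Map distances give recombination frequencies of 0.180 and 0.130 for the two intervals.
With no interference, expected double-crossover frequency = 0.180 × 0.130 = 0.02340.
Expected number = 0.02340 × 2644 = 61.87 ≈ 62.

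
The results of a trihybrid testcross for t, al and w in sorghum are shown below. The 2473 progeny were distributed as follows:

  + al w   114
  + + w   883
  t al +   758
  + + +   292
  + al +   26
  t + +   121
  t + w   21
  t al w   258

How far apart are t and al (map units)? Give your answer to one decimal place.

The two most frequent reciprocal classes, + + w and t al +, are the parental types, so the F1 was + + w / t al +.
The two rarest classes, t + w and + al +, are the double crossovers. Comparing them with the parentals, only the t allele has switched, so t is the middle locus and the order is w – t – al.
Crossovers in the t–al interval produce the single-crossover classes + al w and t + + (114 + 121 = 235) plus the double crossovers (47).
RF(t–al) = (235 + 47) / 2473 = 282/2473 = 0.1140 → 11.4 map units.

11.4 map units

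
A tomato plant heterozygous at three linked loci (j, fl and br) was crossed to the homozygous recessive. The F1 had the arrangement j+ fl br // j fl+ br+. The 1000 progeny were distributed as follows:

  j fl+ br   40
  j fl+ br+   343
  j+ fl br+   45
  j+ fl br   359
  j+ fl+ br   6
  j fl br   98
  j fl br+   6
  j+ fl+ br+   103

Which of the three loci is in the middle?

fl

The two rarest classes, j+ fl+ br and j fl br+, are the double crossovers. Comparing them with the parentals, only the fl allele has switched, so fl is the middle locus and the order is br – fl – j.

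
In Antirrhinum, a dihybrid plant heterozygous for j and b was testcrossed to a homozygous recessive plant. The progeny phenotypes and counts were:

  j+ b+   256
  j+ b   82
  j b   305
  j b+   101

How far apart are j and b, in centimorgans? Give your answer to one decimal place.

The two most frequent classes, j+ b+ (256) and j b (305), are the parental types, so the F1 was j+ b+ / j b.
The recombinant classes are j+ b and j b+: 82 + 101 = 183.
Recombination frequency = 183/744 = 0.2460 ≈ 24.6%, i.e. 24.6 centimorgans.

24.6 centimorgans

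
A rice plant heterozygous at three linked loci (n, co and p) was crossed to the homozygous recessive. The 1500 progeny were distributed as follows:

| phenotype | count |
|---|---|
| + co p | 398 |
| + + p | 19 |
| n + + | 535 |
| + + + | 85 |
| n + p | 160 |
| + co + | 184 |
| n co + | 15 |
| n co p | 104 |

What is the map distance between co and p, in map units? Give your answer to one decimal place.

The two most frequent reciprocal classes, n + + and + co p, are the parental types, so the F1 was n + + / + co p.
The two rarest classes, n co + and + + p, are the double crossovers. Comparing them with the parentals, only the co allele has switched, so co is the middle locus and the order is p – co – n.
Crossovers in the p–co interval produce the single-crossover classes n + p and + co + (160 + 184 = 344) plus the double crossovers (34).
RF(p–co) = (344 + 34) / 1500 = 378/1500 = 0.2520 → 25.2 map units.

25.2 map units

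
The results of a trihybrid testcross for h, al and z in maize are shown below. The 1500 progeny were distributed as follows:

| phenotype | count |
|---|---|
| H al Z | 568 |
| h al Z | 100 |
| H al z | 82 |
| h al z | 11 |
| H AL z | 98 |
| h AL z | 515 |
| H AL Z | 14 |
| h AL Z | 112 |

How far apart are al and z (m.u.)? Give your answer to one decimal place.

14.6 m.u.

The two most frequent reciprocal classes, h AL z and H al Z, are the parental types, so the F1 was h AL z / H al Z.
The two rarest classes, h al z and H AL Z, are the double crossovers. Comparing them with the parentals, only the al allele has switched, so al is the middle locus and the order is h – al – z.
Crossovers in the al–z interval produce the single-crossover classes h AL Z and H al z (112 + 82 = 194) plus the double crossovers (25).
RF(al–z) = (194 + 25) / 1500 = 219/1500 = 0.1460 → 14.6 m.u.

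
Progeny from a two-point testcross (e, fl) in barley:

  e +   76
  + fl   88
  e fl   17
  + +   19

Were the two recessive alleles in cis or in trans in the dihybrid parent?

The two most frequent classes are + fl (88) and e + (76); these are the parental (non-recombinant) types.
So the F1 carried + fl on one chromosome and e + on the other — the recessive alleles are on opposite chromosomes (trans / repulsion).

trans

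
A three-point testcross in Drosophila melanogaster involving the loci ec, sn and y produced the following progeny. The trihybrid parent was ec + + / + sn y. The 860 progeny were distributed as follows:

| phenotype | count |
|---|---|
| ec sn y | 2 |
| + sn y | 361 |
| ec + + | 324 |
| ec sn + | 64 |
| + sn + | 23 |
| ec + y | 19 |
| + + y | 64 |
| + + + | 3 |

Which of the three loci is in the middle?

ec

The two rarest classes, + + + and ec sn y, are the double crossovers. Comparing them with the parentals, only the ec allele has switched, so ec is the middle locus and the order is sn – ec – y.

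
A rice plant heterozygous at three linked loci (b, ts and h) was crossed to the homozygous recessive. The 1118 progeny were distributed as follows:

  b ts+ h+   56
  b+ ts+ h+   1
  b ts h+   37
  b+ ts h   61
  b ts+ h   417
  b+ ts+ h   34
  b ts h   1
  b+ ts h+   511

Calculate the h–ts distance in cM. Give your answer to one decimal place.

The two most frequent reciprocal classes, b ts+ h and b+ ts h+, are the parental types, so the F1 was b ts+ h / b+ ts h+.
The two rarest classes, b ts h and b+ ts+ h+, are the double crossovers. Comparing them with the parentals, only the ts allele has switched, so ts is the middle locus and the order is h – ts – b.
Crossovers in the h–ts interval produce the single-crossover classes b ts+ h+ and b+ ts h (56 + 61 = 117) plus the double crossovers (2).
RF(h–ts) = (117 + 2) / 1118 = 119/1118 = 0.1064 → 10.6 cM.

10.6 cM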